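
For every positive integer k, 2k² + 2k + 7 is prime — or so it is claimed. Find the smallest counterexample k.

We need the least positive integer k for which 2k² + 2k + 7 is not prime.
For k = 1, 2, 3, 4, 5 the conclusion holds.
k = 6: 2k² + 2k + 7 = 91 = 7 × 13, composite.

k = 6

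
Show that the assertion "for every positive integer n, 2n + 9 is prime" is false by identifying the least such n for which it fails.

A counterexample is any positive integer n such that 2n + 9 is not prime; we check each in order.
n = 1: 2n + 9 = 11, prime.
n = 2: 2n + 9 = 13, prime.
n = 3: 2n + 9 = 15 = 3 × 5, composite.
Hence n = 3 is a counterexample.

n = 3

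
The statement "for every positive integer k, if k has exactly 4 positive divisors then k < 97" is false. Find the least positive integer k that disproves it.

k = 106

Check each positive integer k in order until k has exactly 4 positive divisors but the claim fails.
For k = 6, 8, 10, 14, …, 93, 94, 95 the conclusion holds.
k = 106: τ(106) = 4; 106 ≥ 97.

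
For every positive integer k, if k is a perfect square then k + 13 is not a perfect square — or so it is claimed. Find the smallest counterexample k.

Check each positive integer k in order until k is a perfect square but k + 13 is a perfect square.
The first 5 eligible values, up to k = 25, all satisfy the conclusion.
k = 36: 36 = 6² and 36 + 13 = 49 = 7².
Thus k = 36 disproves the claim, and no smaller k works.

k = 36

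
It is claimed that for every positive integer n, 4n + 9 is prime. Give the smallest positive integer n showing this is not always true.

n = 3

For n = 1, 2 the conclusion holds.
n = 3: 4n + 9 = 21 = 3 × 7, composite.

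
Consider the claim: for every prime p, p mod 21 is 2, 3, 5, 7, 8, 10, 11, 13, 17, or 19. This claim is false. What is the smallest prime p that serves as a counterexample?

p = 37

A counterexample is any prime p such that the claim fails; we check each in order.
For p = 2, 3, 5, 7, …, 23, 29, 31 the conclusion holds.
p = 37: 37 mod 21 = 16 — not in {2, 3, 5, 7, 8, 10, 11, 13, 17, 19}.
Hence p = 37 is a counterexample.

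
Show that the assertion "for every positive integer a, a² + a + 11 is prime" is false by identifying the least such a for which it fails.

For a = 1, 2, 3, 4, 5, 6, 7, 8, 9 the conclusion holds.
a = 10: a² + a + 11 = 121 = 11 × 11, composite.

a = 10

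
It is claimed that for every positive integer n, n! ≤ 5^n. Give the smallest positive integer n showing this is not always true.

For n = 1, 2, 3, 4, …, 9, 10, 11 the conclusion holds.
n = 12: n! = 479001600 and 5^n = 244140625, so 479001600 > 244140625.
Thus n = 12 disproves the claim, and no smaller n works.

n = 12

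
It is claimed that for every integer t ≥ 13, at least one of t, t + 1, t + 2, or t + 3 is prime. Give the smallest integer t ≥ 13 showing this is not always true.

t = 24

We need the least integer t ≥ 13 for which t, t + 1, t + 2, t + 3 are all composite.
For t = 13, 14, 15, 16, …, 21, 22, 23 the conclusion holds.
t = 24: 24 = 2 × 12; 25 = 5 × 5; 26 = 2 × 13; 27 = 3 × 9 — all composite.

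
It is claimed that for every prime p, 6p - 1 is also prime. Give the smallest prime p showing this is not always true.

We need the least prime p for which 6p - 1 is not prime.
The first 4 eligible values, up to p = 7, all satisfy the conclusion.
p = 11: 6p - 1 = 65 = 5 × 13, not prime.
So p = 11 is the smallest counterexample.

p = 11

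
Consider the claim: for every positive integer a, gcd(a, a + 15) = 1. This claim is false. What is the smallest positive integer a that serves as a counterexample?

We need the least positive integer a for which gcd(a, a + 15) > 1.
For a = 1, 2 the conclusion holds.
a = 3: gcd(3, 18) = 3.
So a = 3 is the smallest counterexample.

a = 3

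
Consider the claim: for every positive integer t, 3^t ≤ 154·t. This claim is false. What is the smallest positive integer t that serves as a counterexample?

We need the least positive integer t for which 3^t > 154·t.
For t = 1, 2, 3, 4, 5, 6 the conclusion holds.
t = 7: 3^t = 2187 and 154·t = 1078, so 2187 > 1078.
Thus t = 7 disproves the claim, and no smaller t works.

t = 7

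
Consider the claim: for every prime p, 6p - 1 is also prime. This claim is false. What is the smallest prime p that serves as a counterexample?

A counterexample is any prime p such that 6p - 1 is not prime; we check each in order.
The first 4 eligible values, up to p = 7, all satisfy the conclusion.
p = 11: 6p - 1 = 65 = 5 × 13, not prime.
Hence p = 11 is a counterexample.

p = 11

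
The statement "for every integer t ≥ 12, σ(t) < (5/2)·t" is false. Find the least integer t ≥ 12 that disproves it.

t = 24

Check each integer t ≥ 12 in order until the claim fails.
For t = 12, 13, 14, 15, …, 21, 22, 23 the conclusion holds.
t = 24: σ(24) = 60; 60 ≥ 60.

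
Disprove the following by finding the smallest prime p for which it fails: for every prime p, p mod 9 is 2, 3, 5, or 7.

For p = 2, 3, 5, 7, 11 the conclusion holds.
p = 13: 13 mod 9 = 4 — not in {2, 3, 5, 7}.
Thus p = 13 disproves the claim, and no smaller p works.

p = 13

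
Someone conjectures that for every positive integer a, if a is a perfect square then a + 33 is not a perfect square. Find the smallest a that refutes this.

a = 16

A counterexample is any positive integer a such that a is a perfect square but a + 33 is a perfect square; we check each in order.
For a = 1, 4, 9 the conclusion holds.
a = 16: 16 = 4² and 16 + 33 = 49 = 7².
Hence a = 16 is a counterexample.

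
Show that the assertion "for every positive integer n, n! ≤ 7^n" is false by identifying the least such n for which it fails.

Check each positive integer n in order until n! > 7^n.
The first 16 eligible values, up to n = 16, all satisfy the conclusion.
n = 17: n! = 355687428096000 and 7^n = 232630513987207, so 355687428096000 > 232630513987207.
Thus n = 17 disproves the claim, and no smaller n works.

n = 17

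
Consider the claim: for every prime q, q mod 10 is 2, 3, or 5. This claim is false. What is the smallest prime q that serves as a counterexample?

We need the least prime q for which the claim fails.
For q = 2, 3, 5 the conclusion holds.
q = 7: 7 mod 10 = 7 — not in {2, 3, 5}.
Hence q = 7 is a counterexample.

q = 7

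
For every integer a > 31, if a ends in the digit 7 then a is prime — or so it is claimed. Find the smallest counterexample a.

a = 57

Check each integer a > 31 in order until a ends in the digit 7 but a is not prime.
For a = 37, 47 the conclusion holds.
a = 57: 57 ends in 7; 57 = 3 × 19, composite.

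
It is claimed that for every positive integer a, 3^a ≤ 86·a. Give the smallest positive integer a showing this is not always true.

A counterexample is any positive integer a such that 3^a > 86·a; we check each in order.
The first 5 eligible values, up to a = 5, all satisfy the conclusion.
a = 6: 3^a = 729 and 86·a = 516, so 729 > 516.
So a = 6 is the smallest counterexample.

a = 6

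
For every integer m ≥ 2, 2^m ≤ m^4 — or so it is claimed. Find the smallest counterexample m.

m = 17

We need the least integer m ≥ 2 for which 2^m > m^4.
The first 15 eligible values, up to m = 16, all satisfy the conclusion.
m = 17: 2^m = 131072 and m^4 = 83521, so 131072 > 83521.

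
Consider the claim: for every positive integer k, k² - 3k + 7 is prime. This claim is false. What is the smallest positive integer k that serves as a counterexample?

k = 6

A counterexample is any positive integer k such that k² - 3k + 7 is not prime; we check each in order.
k = 1: k² - 3k + 7 = 5, prime.
k = 2: k² - 3k + 7 = 5, prime.
k = 3: k² - 3k + 7 = 7, prime.
k = 4: k² - 3k + 7 = 11, prime.
k = 5: k² - 3k + 7 = 17, prime.
k = 6: k² - 3k + 7 = 25 = 5 × 5, composite.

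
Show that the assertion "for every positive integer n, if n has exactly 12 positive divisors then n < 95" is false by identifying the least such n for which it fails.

n = 96

n = 60: τ(60) = 12; 60 < 95.
n = 72: τ(72) = 12; 72 < 95.
n = 84: τ(84) = 12; 84 < 95.
n = 90: τ(90) = 12; 90 < 95.
n = 96: τ(96) = 12; 96 ≥ 95.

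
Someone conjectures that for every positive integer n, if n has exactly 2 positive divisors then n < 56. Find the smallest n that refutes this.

Check each positive integer n in order until n has exactly 2 positive divisors but the claim fails.
The first 16 eligible values, up to n = 53, all satisfy the conclusion.
n = 59: τ(59) = 2; 59 ≥ 56.

n = 59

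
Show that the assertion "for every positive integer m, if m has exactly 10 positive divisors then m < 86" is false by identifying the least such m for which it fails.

For m = 48, 80 the conclusion holds.
m = 112: τ(112) = 10; 112 ≥ 86.

m = 112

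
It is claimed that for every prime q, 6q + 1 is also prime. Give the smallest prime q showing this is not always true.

For q = 2, 3, 5, 7, 11, 13, 17 the conclusion holds.
q = 19: 6q + 1 = 115 = 5 × 23, not prime.

q = 19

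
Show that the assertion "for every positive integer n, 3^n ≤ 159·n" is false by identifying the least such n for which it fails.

A counterexample is any positive integer n such that 3^n > 159·n; we check each in order.
For n = 1, 2, 3, 4, 5, 6 the conclusion holds.
n = 7: 3^n = 2187 and 159·n = 1113, so 2187 > 1113.

n = 7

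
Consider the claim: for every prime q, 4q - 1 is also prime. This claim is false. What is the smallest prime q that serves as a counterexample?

We need the least prime q for which 4q - 1 is not prime.
q = 2: 4q - 1 = 7, prime.
q = 3: 4q - 1 = 11, prime.
q = 5: 4q - 1 = 19, prime.
q = 7: 4q - 1 = 27 = 3 × 9, not prime.

q = 7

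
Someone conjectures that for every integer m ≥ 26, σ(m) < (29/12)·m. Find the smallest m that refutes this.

m = 36

Check each integer m ≥ 26 in order until the claim fails.
For m = 26, 27, 28, 29, 30, 31, 32, 33, 34, 35 the conclusion holds.
m = 36: σ(36) = 91; 91 ≥ 87.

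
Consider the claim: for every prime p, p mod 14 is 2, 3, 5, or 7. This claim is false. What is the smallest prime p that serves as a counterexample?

p = 11

We need the least prime p for which the claim fails.
The first 4 eligible values, up to p = 7, all satisfy the conclusion.
p = 11: 11 mod 14 = 11 — not in {2, 3, 5, 7}.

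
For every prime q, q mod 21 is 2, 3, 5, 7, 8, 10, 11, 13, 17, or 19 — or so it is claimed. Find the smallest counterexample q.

Check each prime q in order until the claim fails.
For q = 2, 3, 5, 7, …, 23, 29, 31 the conclusion holds.
q = 37: 37 mod 21 = 16 — not in {2, 3, 5, 7, 8, 10, 11, 13, 17, 19}.
Thus q = 37 disproves the claim, and no smaller q works.

q = 37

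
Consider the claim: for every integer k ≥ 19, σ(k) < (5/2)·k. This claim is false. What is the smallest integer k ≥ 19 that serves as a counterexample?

A counterexample is any integer k ≥ 19 such that the claim fails; we check each in order.
k = 19: σ(19) = 20; 20 < 95/2.
k = 20: σ(20) = 42; 42 < 50.
k = 21: σ(21) = 32; 32 < 105/2.
k = 22: σ(22) = 36; 36 < 55.
k = 23: σ(23) = 24; 24 < 115/2.
k = 24: σ(24) = 60; 60 ≥ 60.
Thus k = 24 disproves the claim, and no smaller k works.

k = 24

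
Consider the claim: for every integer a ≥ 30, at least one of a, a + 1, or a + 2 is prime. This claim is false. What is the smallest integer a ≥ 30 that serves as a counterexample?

a = 30: 31 is prime.
a = 31: 31 is prime.
a = 32: 32 = 2 × 16; 33 = 3 × 11; 34 = 2 × 17 — all composite.
Thus a = 32 disproves the claim, and no smaller a works.

a = 32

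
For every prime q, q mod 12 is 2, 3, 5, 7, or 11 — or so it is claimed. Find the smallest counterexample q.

The first 5 eligible values, up to q = 11, all satisfy the conclusion.
q = 13: 13 mod 12 = 1 — not in {2, 3, 5, 7, 11}.

q = 13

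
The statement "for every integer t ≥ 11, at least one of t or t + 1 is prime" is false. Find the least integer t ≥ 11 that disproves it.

t = 14

Check each integer t ≥ 11 in order until t, t + 1 are both composite.
t = 11: 11 is prime.
t = 12: 13 is prime.
t = 13: 13 is prime.
t = 14: 14 = 2 × 7; 15 = 3 × 5 — both composite.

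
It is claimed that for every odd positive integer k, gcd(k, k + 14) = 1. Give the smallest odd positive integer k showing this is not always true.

k = 7

k = 1: gcd(1, 15) = 1.
k = 3: gcd(3, 17) = 1.
k = 5: gcd(5, 19) = 1.
k = 7: gcd(7, 21) = 7.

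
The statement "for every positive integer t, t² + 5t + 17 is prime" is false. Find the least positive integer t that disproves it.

t = 8

For t = 1, 2, 3, 4, 5, 6, 7 the conclusion holds.
t = 8: t² + 5t + 17 = 121 = 11 × 11, composite.
So t = 8 is the smallest counterexample.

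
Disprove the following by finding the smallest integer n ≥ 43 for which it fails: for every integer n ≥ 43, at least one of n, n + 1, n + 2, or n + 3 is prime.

n = 48

The first 5 eligible values, up to n = 47, all satisfy the conclusion.
n = 48: 48 = 2 × 24; 49 = 7 × 7; 50 = 2 × 25; 51 = 3 × 17 — all composite.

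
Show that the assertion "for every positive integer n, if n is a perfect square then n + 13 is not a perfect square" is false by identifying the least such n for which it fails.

n = 36

Check each positive integer n in order until n is a perfect square but n + 13 is a perfect square.
The first 5 eligible values, up to n = 25, all satisfy the conclusion.
n = 36: 36 = 6² and 36 + 13 = 49 = 7².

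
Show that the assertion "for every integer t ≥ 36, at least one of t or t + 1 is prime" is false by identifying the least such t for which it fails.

t = 38

We need the least integer t ≥ 36 for which t, t + 1 are both composite.
For t = 36, 37 the conclusion holds.
t = 38: 38 = 2 × 19; 39 = 3 × 13 — both composite.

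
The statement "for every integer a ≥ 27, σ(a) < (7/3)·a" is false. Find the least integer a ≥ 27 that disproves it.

a = 27: σ(27) = 40; 40 < 63.
a = 28: σ(28) = 56; 56 < 196/3.
a = 29: σ(29) = 30; 30 < 203/3.
a = 30: σ(30) = 72; 72 ≥ 70.
Thus a = 30 disproves the claim, and no smaller a works.

a = 30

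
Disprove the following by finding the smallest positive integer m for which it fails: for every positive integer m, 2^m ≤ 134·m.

A counterexample is any positive integer m such that 2^m > 134·m; we check each in order.
For m = 1, 2, 3, 4, 5, 6, 7, 8, 9, 10 the conclusion holds.
m = 11: 2^m = 2048 and 134·m = 1474, so 2048 > 1474.
Thus m = 11 disproves the claim, and no smaller m works.

m = 11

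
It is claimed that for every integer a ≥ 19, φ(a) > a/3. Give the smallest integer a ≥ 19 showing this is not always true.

Check each integer a ≥ 19 in order until the claim fails.
a = 19: φ(19) = 18 and 19/3 = 19/3, so φ(19) > 19/3.
a = 20: φ(20) = 8 and 20/3 = 20/3, so φ(20) > 20/3.
a = 21: φ(21) = 12 and 21/3 = 7, so φ(21) > 21/3.
a = 22: φ(22) = 10 and 22/3 = 22/3, so φ(22) > 22/3.
a = 23: φ(23) = 22 and 23/3 = 23/3, so φ(23) > 23/3.
a = 24: φ(24) = 8 and 24/3 = 8, so φ(24) ≤ 24/3.

a = 24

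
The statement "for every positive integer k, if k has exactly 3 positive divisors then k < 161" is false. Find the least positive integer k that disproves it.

A counterexample is any positive integer k such that k has exactly 3 positive divisors but the claim fails; we check each in order.
k = 4: τ(4) = 3; 4 < 161.
k = 9: τ(9) = 3; 9 < 161.
k = 25: τ(25) = 3; 25 < 161.
k = 49: τ(49) = 3; 49 < 161.
k = 121: τ(121) = 3; 121 < 161.
k = 169: τ(169) = 3; 169 ≥ 161.

k = 169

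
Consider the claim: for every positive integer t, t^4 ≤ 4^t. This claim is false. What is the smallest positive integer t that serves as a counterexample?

t = 3

Check each positive integer t in order until t^4 > 4^t.
t = 1: t^4 = 1 and 4^t = 4, so 1 ≤ 4.
t = 2: t^4 = 16 and 4^t = 16, so 16 ≤ 16.
t = 3: t^4 = 81 and 4^t = 64, so 81 > 64.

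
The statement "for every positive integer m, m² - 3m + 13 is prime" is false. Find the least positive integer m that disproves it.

m = 12

The first 11 eligible values, up to m = 11, all satisfy the conclusion.
m = 12: m² - 3m + 13 = 121 = 11 × 11, composite.
Thus m = 12 disproves the claim, and no smaller m works.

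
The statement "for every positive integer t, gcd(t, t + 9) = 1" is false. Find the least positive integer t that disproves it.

Check each positive integer t in order until gcd(t, t + 9) > 1.
t = 1: gcd(1, 10) = 1.
t = 2: gcd(2, 11) = 1.
t = 3: gcd(3, 12) = 3.

t = 3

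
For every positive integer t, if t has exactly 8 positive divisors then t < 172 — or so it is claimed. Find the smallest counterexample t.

t = 174

For t = 24, 30, 40, 42, …, 154, 165, 170 the conclusion holds.
t = 174: τ(174) = 8; 174 ≥ 172.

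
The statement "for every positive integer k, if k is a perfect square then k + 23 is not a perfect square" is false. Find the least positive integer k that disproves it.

A counterexample is any positive integer k such that k is a perfect square but k + 23 is a perfect square; we check each in order.
The first 10 eligible values, up to k = 100, all satisfy the conclusion.
k = 121: 121 = 11² and 121 + 23 = 144 = 12².
So k = 121 is the smallest counterexample.

k = 121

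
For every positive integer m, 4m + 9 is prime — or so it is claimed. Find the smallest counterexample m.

m = 3

Check each positive integer m in order until 4m + 9 is not prime.
For m = 1, 2 the conclusion holds.
m = 3: 4m + 9 = 21 = 3 × 7, composite.
Thus m = 3 disproves the claim, and no smaller m works.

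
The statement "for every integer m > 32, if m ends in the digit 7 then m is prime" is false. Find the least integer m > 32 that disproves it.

We need the least integer m > 32 for which m ends in the digit 7 but m is not prime.
m = 37: 37 ends in 7 and is prime.
m = 47: 47 ends in 7 and is prime.
m = 57: 57 ends in 7; 57 = 3 × 19, composite.
Thus m = 57 disproves the claim, and no smaller m works.

m = 57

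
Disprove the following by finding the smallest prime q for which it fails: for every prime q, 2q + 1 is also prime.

For q = 2, 3, 5 the conclusion holds.
q = 7: 2q + 1 = 15 = 3 × 5, not prime.

q = 7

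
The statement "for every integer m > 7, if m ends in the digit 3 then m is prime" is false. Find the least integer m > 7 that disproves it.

m = 33

A counterexample is any integer m > 7 such that m ends in the digit 3 but m is not prime; we check each in order.
m = 13: 13 ends in 3 and is prime.
m = 23: 23 ends in 3 and is prime.
m = 33: 33 ends in 3; 33 = 3 × 11, composite.
Thus m = 33 disproves the claim, and no smaller m works.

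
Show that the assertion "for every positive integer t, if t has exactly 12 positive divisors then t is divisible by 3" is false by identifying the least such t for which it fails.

The first 8 eligible values, up to t = 132, all satisfy the conclusion.
t = 140: τ(140) = 12; 140 mod 3 = 2.

t = 140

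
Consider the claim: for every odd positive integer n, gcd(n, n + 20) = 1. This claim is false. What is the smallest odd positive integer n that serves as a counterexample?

Check each odd positive integer n in order until gcd(n, n + 20) > 1.
n = 1: gcd(1, 21) = 1.
n = 3: gcd(3, 23) = 1.
n = 5: gcd(5, 25) = 5.
So n = 5 is the smallest counterexample.

n = 5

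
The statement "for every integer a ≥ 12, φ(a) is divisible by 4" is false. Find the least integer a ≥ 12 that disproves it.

a = 14

Check each integer a ≥ 12 in order until φ(a) is not divisible by 4.
a = 12: φ(12) = 4; 4 mod 4 = 0.
a = 13: φ(13) = 12; 12 mod 4 = 0.
a = 14: φ(14) = 6; 6 mod 4 = 2.
Thus a = 14 disproves the claim, and no smaller a works.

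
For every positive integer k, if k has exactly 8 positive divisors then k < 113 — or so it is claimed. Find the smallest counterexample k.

k = 114

A counterexample is any positive integer k such that k has exactly 8 positive divisors but the claim fails; we check each in order.
The first 14 eligible values, up to k = 110, all satisfy the conclusion.
k = 114: τ(114) = 8; 114 ≥ 113.
Hence k = 114 is a counterexample.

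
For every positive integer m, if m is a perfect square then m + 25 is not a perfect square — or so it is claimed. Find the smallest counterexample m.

For m = 1, 4, 9, 16, …, 81, 100, 121 the conclusion holds.
m = 144: 144 = 12² and 144 + 25 = 169 = 13².
So m = 144 is the smallest counterexample.

m = 144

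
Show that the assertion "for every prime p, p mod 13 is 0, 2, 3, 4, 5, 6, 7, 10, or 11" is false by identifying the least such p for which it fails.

We need the least prime p for which the claim fails.
For p = 2, 3, 5, 7, …, 37, 41, 43 the conclusion holds.
p = 47: 47 mod 13 = 8 — not in {0, 2, 3, 4, 5, 6, 7, 10, 11}.

p = 47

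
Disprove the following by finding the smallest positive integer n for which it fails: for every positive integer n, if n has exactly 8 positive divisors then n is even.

A counterexample is any positive integer n such that n has exactly 8 positive divisors but n is odd; we check each in order.
The first 12 eligible values, up to n = 104, all satisfy the conclusion.
n = 105: divisors of 105: 1, 3, 5, 7, 15, 21, 35, 105; 105 is odd.

n = 105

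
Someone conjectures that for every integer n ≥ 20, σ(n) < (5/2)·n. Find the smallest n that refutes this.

n = 24

A counterexample is any integer n ≥ 20 such that the claim fails; we check each in order.
The first 4 eligible values, up to n = 23, all satisfy the conclusion.
n = 24: σ(24) = 60; 60 ≥ 60.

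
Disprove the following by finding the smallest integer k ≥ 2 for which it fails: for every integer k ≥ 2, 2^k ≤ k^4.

For k = 2, 3, 4, 5, …, 14, 15, 16 the conclusion holds.
k = 17: 2^k = 131072 and k^4 = 83521, so 131072 > 83521.

k = 17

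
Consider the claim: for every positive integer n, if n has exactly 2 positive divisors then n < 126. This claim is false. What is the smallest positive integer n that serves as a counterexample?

n = 127

We need the least positive integer n for which n has exactly 2 positive divisors but the claim fails.
For n = 2, 3, 5, 7, …, 107, 109, 113 the conclusion holds.
n = 127: τ(127) = 2; 127 ≥ 126.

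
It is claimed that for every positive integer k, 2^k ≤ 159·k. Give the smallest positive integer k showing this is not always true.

k = 11

We need the least positive integer k for which 2^k > 159·k.
For k = 1, 2, 3, 4, 5, 6, 7, 8, 9, 10 the conclusion holds.
k = 11: 2^k = 2048 and 159·k = 1749, so 2048 > 1749.
Hence k = 11 is a counterexample.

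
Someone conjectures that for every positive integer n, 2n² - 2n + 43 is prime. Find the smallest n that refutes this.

We need the least positive integer n for which 2n² - 2n + 43 is not prime.
n = 1: 2n² - 2n + 43 = 43, prime.
n = 2: 2n² - 2n + 43 = 47, prime.
n = 3: 2n² - 2n + 43 = 55 = 5 × 11, composite.
So n = 3 is the smallest counterexample.

n = 3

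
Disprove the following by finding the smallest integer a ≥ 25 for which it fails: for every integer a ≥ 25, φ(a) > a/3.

a = 30

We need the least integer a ≥ 25 for which the claim fails.
The first 5 eligible values, up to a = 29, all satisfy the conclusion.
a = 30: φ(30) = 8 and 30/3 = 10, so φ(30) ≤ 30/3.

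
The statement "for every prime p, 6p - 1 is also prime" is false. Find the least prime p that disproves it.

p = 11

We need the least prime p for which 6p - 1 is not prime.
The first 4 eligible values, up to p = 7, all satisfy the conclusion.
p = 11: 6p - 1 = 65 = 5 × 13, not prime.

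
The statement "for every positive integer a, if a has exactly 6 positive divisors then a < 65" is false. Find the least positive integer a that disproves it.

For a = 12, 18, 20, 28, 32, 44, 45, 50, 52, 63 the conclusion holds.
a = 68: τ(68) = 6; 68 ≥ 65.

a = 68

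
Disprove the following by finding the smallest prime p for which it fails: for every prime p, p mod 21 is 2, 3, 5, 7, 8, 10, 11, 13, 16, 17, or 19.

p = 41

We need the least prime p for which the claim fails.
The first 12 eligible values, up to p = 37, all satisfy the conclusion.
p = 41: 41 mod 21 = 20 — not in {2, 3, 5, 7, 8, 10, 11, 13, 16, 17, 19}.
Hence p = 41 is a counterexample.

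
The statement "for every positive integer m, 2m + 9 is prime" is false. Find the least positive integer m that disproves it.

m = 3

For m = 1, 2 the conclusion holds.
m = 3: 2m + 9 = 15 = 3 × 5, composite.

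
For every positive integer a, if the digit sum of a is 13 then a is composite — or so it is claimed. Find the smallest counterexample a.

a = 67

We need the least positive integer a for which the digit sum of a is 13 but a is prime.
For a = 49, 58 the conclusion holds.
a = 67: digit sum 13; 67 is prime, not composite.
Thus a = 67 disproves the claim, and no smaller a works.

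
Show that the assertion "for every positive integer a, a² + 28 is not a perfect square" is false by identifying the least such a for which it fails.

a = 6

A counterexample is any positive integer a such that a² + 28 is a perfect square; we check each in order.
a = 1: 1² + 28 = 29, not a perfect square.
a = 2: 2² + 28 = 32, not a perfect square.
a = 3: 3² + 28 = 37, not a perfect square.
a = 4: 4² + 28 = 44, not a perfect square.
a = 5: 5² + 28 = 53, not a perfect square.
a = 6: 6² + 28 = 64 = 8², a perfect square.
Hence a = 6 is a counterexample.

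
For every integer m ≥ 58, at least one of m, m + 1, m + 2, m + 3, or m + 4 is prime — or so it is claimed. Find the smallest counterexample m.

We need the least integer m ≥ 58 for which m, m + 1, m + 2, m + 3, m + 4 are all composite.
m = 58: 59 is prime.
m = 59: 59 is prime.
m = 60: 61 is prime.
m = 61: 61 is prime.
m = 62: 62 = 2 × 31; 63 = 3 × 21; 64 = 2 × 32; 65 = 5 × 13; 66 = 2 × 33 — all composite.
So m = 62 is the smallest counterexample.

m = 62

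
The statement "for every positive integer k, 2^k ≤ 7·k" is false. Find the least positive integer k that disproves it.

Check each positive integer k in order until 2^k > 7·k.
k = 1: 2^k = 2 and 7·k = 7, so 2 ≤ 7.
k = 2: 2^k = 4 and 7·k = 14, so 4 ≤ 14.
k = 3: 2^k = 8 and 7·k = 21, so 8 ≤ 21.
k = 4: 2^k = 16 and 7·k = 28, so 16 ≤ 28.
k = 5: 2^k = 32 and 7·k = 35, so 32 ≤ 35.
k = 6: 2^k = 64 and 7·k = 42, so 64 > 42.
So k = 6 is the smallest counterexample.

k = 6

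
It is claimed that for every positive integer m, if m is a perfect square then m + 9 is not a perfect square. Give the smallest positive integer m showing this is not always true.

m = 16

For m = 1, 4, 9 the conclusion holds.
m = 16: 16 = 4² and 16 + 9 = 25 = 5².
Thus m = 16 disproves the claim, and no smaller m works.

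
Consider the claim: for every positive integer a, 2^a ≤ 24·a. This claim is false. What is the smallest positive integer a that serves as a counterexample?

For a = 1, 2, 3, 4, 5, 6, 7 the conclusion holds.
a = 8: 2^a = 256 and 24·a = 192, so 256 > 192.
Hence a = 8 is a counterexample.

a = 8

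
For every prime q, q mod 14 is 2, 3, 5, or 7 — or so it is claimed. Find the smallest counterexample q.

q = 11

Check each prime q in order until the claim fails.
The first 4 eligible values, up to q = 7, all satisfy the conclusion.
q = 11: 11 mod 14 = 11 — not in {2, 3, 5, 7}.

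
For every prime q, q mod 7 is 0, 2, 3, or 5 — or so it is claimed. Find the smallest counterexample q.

q = 11

A counterexample is any prime q such that the claim fails; we check each in order.
q = 2: 2 mod 7 = 2.
q = 3: 3 mod 7 = 3.
q = 5: 5 mod 7 = 5.
q = 7: 7 mod 7 = 0.
q = 11: 11 mod 7 = 4 — not in {0, 2, 3, 5}.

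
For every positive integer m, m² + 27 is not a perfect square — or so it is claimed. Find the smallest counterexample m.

A counterexample is any positive integer m such that m² + 27 is a perfect square; we check each in order.
m = 1: 1² + 27 = 28, not a perfect square.
m = 2: 2² + 27 = 31, not a perfect square.
m = 3: 3² + 27 = 36 = 6², a perfect square.
Hence m = 3 is a counterexample.

m = 3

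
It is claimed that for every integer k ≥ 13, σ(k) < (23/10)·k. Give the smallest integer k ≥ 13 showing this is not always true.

k = 24

For k = 13, 14, 15, 16, …, 21, 22, 23 the conclusion holds.
k = 24: σ(24) = 60; 60 ≥ 276/5.
Thus k = 24 disproves the claim, and no smaller k works.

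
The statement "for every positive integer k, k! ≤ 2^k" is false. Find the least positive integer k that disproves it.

A counterexample is any positive integer k such that k! > 2^k; we check each in order.
k = 1: k! = 1 and 2^k = 2, so 1 ≤ 2.
k = 2: k! = 2 and 2^k = 4, so 2 ≤ 4.
k = 3: k! = 6 and 2^k = 8, so 6 ≤ 8.
k = 4: k! = 24 and 2^k = 16, so 24 > 16.
Hence k = 4 is a counterexample.

k = 4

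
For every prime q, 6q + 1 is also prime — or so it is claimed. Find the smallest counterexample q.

The first 7 eligible values, up to q = 17, all satisfy the conclusion.
q = 19: 6q + 1 = 115 = 5 × 23, not prime.
Thus q = 19 disproves the claim, and no smaller q works.

q = 19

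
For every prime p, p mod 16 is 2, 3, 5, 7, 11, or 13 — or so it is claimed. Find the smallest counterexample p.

p = 2: 2 mod 16 = 2.
p = 3: 3 mod 16 = 3.
p = 5: 5 mod 16 = 5.
p = 7: 7 mod 16 = 7.
p = 11: 11 mod 16 = 11.
p = 13: 13 mod 16 = 13.
p = 17: 17 mod 16 = 1 — not in {2, 3, 5, 7, 11, 13}.
Thus p = 17 disproves the claim, and no smaller p works.

p = 17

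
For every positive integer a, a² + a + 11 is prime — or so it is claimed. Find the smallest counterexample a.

A counterexample is any positive integer a such that a² + a + 11 is not prime; we check each in order.
The first 9 eligible values, up to a = 9, all satisfy the conclusion.
a = 10: a² + a + 11 = 121 = 11 × 11, composite.
Thus a = 10 disproves the claim, and no smaller a works.

a = 10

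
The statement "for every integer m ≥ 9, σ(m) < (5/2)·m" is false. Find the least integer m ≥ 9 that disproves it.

m = 24

The first 15 eligible values, up to m = 23, all satisfy the conclusion.
m = 24: σ(24) = 60; 60 ≥ 60.
Thus m = 24 disproves the claim, and no smaller m works.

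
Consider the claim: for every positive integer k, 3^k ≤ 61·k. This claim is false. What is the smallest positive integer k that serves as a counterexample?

The first 5 eligible values, up to k = 5, all satisfy the conclusion.
k = 6: 3^k = 729 and 61·k = 366, so 729 > 366.
Hence k = 6 is a counterexample.

k = 6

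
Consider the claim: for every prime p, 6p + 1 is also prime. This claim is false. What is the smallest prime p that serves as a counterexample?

p = 19

p = 2: 6p + 1 = 13, prime.
p = 3: 6p + 1 = 19, prime.
p = 5: 6p + 1 = 31, prime.
p = 7: 6p + 1 = 43, prime.
p = 11: 6p + 1 = 67, prime.
p = 13: 6p + 1 = 79, prime.
p = 17: 6p + 1 = 103, prime.
p = 19: 6p + 1 = 115 = 5 × 23, not prime.
So p = 19 is the smallest counterexample.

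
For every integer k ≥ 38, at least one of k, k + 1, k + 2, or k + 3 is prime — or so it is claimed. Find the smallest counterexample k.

k = 48

For k = 38, 39, 40, 41, 42, 43, 44, 45, 46, 47 the conclusion holds.
k = 48: 48 = 2 × 24; 49 = 7 × 7; 50 = 2 × 25; 51 = 3 × 17 — all composite.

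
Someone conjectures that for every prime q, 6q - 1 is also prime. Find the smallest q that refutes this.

Check each prime q in order until 6q - 1 is not prime.
For q = 2, 3, 5, 7 the conclusion holds.
q = 11: 6q - 1 = 65 = 5 × 13, not prime.
So q = 11 is the smallest counterexample.

q = 11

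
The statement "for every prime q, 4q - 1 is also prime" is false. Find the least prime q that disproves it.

q = 7

We need the least prime q for which 4q - 1 is not prime.
For q = 2, 3, 5 the conclusion holds.
q = 7: 4q - 1 = 27 = 3 × 9, not prime.
So q = 7 is the smallest counterexample.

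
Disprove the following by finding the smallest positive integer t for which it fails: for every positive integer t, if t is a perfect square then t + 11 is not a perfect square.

t = 25

t = 1: 1 + 11 = 12, not a perfect square.
t = 4: 4 + 11 = 15, not a perfect square.
t = 9: 9 + 11 = 20, not a perfect square.
t = 16: 16 + 11 = 27, not a perfect square.
t = 25: 25 = 5² and 25 + 11 = 36 = 6².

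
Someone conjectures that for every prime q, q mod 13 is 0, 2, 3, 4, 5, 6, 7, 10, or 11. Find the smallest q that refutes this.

q = 47

We need the least prime q for which the claim fails.
For q = 2, 3, 5, 7, …, 37, 41, 43 the conclusion holds.
q = 47: 47 mod 13 = 8 — not in {0, 2, 3, 4, 5, 6, 7, 10, 11}.
So q = 47 is the smallest counterexample.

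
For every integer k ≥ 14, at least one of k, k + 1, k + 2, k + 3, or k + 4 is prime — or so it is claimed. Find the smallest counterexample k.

For k = 14, 15, 16, 17, 18, 19, 20, 21, 22, 23 the conclusion holds.
k = 24: 24 = 2 × 12; 25 = 5 × 5; 26 = 2 × 13; 27 = 3 × 9; 28 = 2 × 14 — all composite.

k = 24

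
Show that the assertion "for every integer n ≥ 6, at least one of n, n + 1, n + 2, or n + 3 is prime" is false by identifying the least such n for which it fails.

n = 24

The first 18 eligible values, up to n = 23, all satisfy the conclusion.
n = 24: 24 = 2 × 12; 25 = 5 × 5; 26 = 2 × 13; 27 = 3 × 9 — all composite.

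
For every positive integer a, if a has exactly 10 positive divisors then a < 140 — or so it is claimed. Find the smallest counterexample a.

Check each positive integer a in order until a has exactly 10 positive divisors but the claim fails.
a = 48: τ(48) = 10; 48 < 140.
a = 80: τ(80) = 10; 80 < 140.
a = 112: τ(112) = 10; 112 < 140.
a = 162: τ(162) = 10; 162 ≥ 140.

a = 162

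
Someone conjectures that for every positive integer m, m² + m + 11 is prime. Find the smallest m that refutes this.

m = 10

We need the least positive integer m for which m² + m + 11 is not prime.
For m = 1, 2, 3, 4, 5, 6, 7, 8, 9 the conclusion holds.
m = 10: m² + m + 11 = 121 = 11 × 11, composite.
So m = 10 is the smallest counterexample.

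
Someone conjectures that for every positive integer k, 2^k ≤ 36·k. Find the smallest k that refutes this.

We need the least positive integer k for which 2^k > 36·k.
For k = 1, 2, 3, 4, 5, 6, 7, 8 the conclusion holds.
k = 9: 2^k = 512 and 36·k = 324, so 512 > 324.

k = 9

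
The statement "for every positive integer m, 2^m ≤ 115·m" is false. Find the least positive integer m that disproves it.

We need the least positive integer m for which 2^m > 115·m.
For m = 1, 2, 3, 4, 5, 6, 7, 8, 9, 10 the conclusion holds.
m = 11: 2^m = 2048 and 115·m = 1265, so 2048 > 1265.
Hence m = 11 is a counterexample.

m = 11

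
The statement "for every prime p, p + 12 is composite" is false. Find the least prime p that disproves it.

p = 2: p + 12 = 14 = 2 × 7, composite.
p = 3: p + 12 = 15 = 3 × 5, composite.
p = 5: p + 12 = 17, prime — not composite.

p = 5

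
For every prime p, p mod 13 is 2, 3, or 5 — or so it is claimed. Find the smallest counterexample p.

p = 7

We need the least prime p for which the claim fails.
For p = 2, 3, 5 the conclusion holds.
p = 7: 7 mod 13 = 7 — not in {2, 3, 5}.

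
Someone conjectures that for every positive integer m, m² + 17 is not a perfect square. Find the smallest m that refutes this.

m = 8

A counterexample is any positive integer m such that m² + 17 is a perfect square; we check each in order.
m = 1: 1² + 17 = 18, not a perfect square.
m = 2: 2² + 17 = 21, not a perfect square.
m = 3: 3² + 17 = 26, not a perfect square.
m = 4: 4² + 17 = 33, not a perfect square.
m = 5: 5² + 17 = 42, not a perfect square.
m = 6: 6² + 17 = 53, not a perfect square.
m = 7: 7² + 17 = 66, not a perfect square.
m = 8: 8² + 17 = 81 = 9², a perfect square.
So m = 8 is the smallest counterexample.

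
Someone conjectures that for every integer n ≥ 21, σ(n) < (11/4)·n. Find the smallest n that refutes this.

n = 60

The first 39 eligible values, up to n = 59, all satisfy the conclusion.
n = 60: σ(60) = 168; 168 ≥ 165.
Hence n = 60 is a counterexample.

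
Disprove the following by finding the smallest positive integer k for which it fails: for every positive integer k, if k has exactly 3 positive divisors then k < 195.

A counterexample is any positive integer k such that k has exactly 3 positive divisors but the claim fails; we check each in order.
For k = 4, 9, 25, 49, 121, 169 the conclusion holds.
k = 289: τ(289) = 3; 289 ≥ 195.
So k = 289 is the smallest counterexample.

k = 289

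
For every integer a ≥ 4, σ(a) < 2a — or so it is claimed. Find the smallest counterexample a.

Check each integer a ≥ 4 in order until the claim fails.
For a = 4, 5 the conclusion holds.
a = 6: σ(6) = 12; 12 ≥ 12.
Thus a = 6 disproves the claim, and no smaller a works.

a = 6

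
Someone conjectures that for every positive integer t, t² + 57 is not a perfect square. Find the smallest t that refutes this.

t = 8

For t = 1, 2, 3, 4, 5, 6, 7 the conclusion holds.
t = 8: 8² + 57 = 121 = 11², a perfect square.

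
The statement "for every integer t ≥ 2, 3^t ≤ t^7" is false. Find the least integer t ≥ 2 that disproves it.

We need the least integer t ≥ 2 for which 3^t > t^7.
For t = 2, 3, 4, 5, …, 16, 17, 18 the conclusion holds.
t = 19: 3^t = 1162261467 and t^7 = 893871739, so 1162261467 > 893871739.
So t = 19 is the smallest counterexample.

t = 19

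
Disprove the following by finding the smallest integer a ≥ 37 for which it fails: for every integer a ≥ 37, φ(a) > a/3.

a = 42

A counterexample is any integer a ≥ 37 such that the claim fails; we check each in order.
The first 5 eligible values, up to a = 41, all satisfy the conclusion.
a = 42: φ(42) = 12 and 42/3 = 14, so φ(42) ≤ 42/3.
Hence a = 42 is a counterexample.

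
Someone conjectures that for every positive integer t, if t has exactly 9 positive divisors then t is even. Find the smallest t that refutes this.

t = 225

A counterexample is any positive integer t such that t has exactly 9 positive divisors but t is odd; we check each in order.
t = 36: divisors of 36: 9 divisors; 36 is even.
t = 100: divisors of 100: 9 divisors; 100 is even.
t = 196: divisors of 196: 9 divisors; 196 is even.
t = 225: divisors of 225: 9 divisors; 225 is odd.
Thus t = 225 disproves the claim, and no smaller t works.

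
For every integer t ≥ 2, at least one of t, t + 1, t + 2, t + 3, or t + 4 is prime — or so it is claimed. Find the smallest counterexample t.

Check each integer t ≥ 2 in order until t, t + 1, t + 2, t + 3, t + 4 are all composite.
For t = 2, 3, 4, 5, …, 21, 22, 23 the conclusion holds.
t = 24: 24 = 2 × 12; 25 = 5 × 5; 26 = 2 × 13; 27 = 3 × 9; 28 = 2 × 14 — all composite.
So t = 24 is the smallest counterexample.

t = 24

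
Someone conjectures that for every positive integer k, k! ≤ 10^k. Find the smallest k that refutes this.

We need the least positive integer k for which k! > 10^k.
For k = 1, 2, 3, 4, …, 22, 23, 24 the conclusion holds.
k = 25: k! = 15511210043330985984000000 and 10^k = 10000000000000000000000000, so 15511210043330985984000000 > 10000000000000000000000000.
Thus k = 25 disproves the claim, and no smaller k works.

k = 25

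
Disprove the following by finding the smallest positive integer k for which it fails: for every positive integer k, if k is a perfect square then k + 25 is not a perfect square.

k = 144

Check each positive integer k in order until k is a perfect square but k + 25 is a perfect square.
For k = 1, 4, 9, 16, …, 81, 100, 121 the conclusion holds.
k = 144: 144 = 12² and 144 + 25 = 169 = 13².
So k = 144 is the smallest counterexample.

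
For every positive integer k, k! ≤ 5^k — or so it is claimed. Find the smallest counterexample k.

Check each positive integer k in order until k! > 5^k.
The first 11 eligible values, up to k = 11, all satisfy the conclusion.
k = 12: k! = 479001600 and 5^k = 244140625, so 479001600 > 244140625.

k = 12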